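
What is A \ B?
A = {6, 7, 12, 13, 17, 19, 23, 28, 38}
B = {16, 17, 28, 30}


Set A = {6, 7, 12, 13, 17, 19, 23, 28, 38}
Set B = {16, 17, 28, 30}
A \ B includes elements in A that are not in B.
Check each element of A:
6 (not in B, keep), 7 (not in B, keep), 12 (not in B, keep), 13 (not in B, keep), 17 (in B, remove), 19 (not in B, keep), 23 (not in B, keep), 28 (in B, remove), 38 (not in B, keep)
A \ B = {6, 7, 12, 13, 19, 23, 38}

{6, 7, 12, 13, 19, 23, 38}


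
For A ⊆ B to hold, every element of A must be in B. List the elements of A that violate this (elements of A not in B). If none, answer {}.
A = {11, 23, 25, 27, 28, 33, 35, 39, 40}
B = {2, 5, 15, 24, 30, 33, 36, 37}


Set A = {11, 23, 25, 27, 28, 33, 35, 39, 40}
Set B = {2, 5, 15, 24, 30, 33, 36, 37}
Check each element of A against B:
11 ∉ B (include), 23 ∉ B (include), 25 ∉ B (include), 27 ∉ B (include), 28 ∉ B (include), 33 ∈ B, 35 ∉ B (include), 39 ∉ B (include), 40 ∉ B (include)
Elements of A not in B: {11, 23, 25, 27, 28, 35, 39, 40}

{11, 23, 25, 27, 28, 35, 39, 40}


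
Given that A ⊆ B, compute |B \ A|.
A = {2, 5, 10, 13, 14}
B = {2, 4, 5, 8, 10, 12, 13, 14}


Set A = {2, 5, 10, 13, 14}, |A| = 5
Set B = {2, 4, 5, 8, 10, 12, 13, 14}, |B| = 8
Since A ⊆ B: B \ A = {4, 8, 12}
|B| - |A| = 8 - 5 = 3

3


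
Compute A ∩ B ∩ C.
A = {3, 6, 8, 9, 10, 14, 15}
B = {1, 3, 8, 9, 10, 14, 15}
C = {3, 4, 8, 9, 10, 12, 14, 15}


Set A = {3, 6, 8, 9, 10, 14, 15}
Set B = {1, 3, 8, 9, 10, 14, 15}
Set C = {3, 4, 8, 9, 10, 12, 14, 15}
First, A ∩ B = {3, 8, 9, 10, 14, 15}
Then, (A ∩ B) ∩ C = {3, 8, 9, 10, 14, 15}

{3, 8, 9, 10, 14, 15}


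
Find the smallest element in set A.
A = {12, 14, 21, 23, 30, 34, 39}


Set A = {12, 14, 21, 23, 30, 34, 39}
Elements in ascending order: 12, 14, 21, 23, 30, 34, 39
The smallest element is 12.

12


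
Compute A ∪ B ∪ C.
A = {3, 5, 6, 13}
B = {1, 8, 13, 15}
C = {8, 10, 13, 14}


Set A = {3, 5, 6, 13}
Set B = {1, 8, 13, 15}
Set C = {8, 10, 13, 14}
First, A ∪ B = {1, 3, 5, 6, 8, 13, 15}
Then, (A ∪ B) ∪ C = {1, 3, 5, 6, 8, 10, 13, 14, 15}

{1, 3, 5, 6, 8, 10, 13, 14, 15}


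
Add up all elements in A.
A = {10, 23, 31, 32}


Set A = {10, 23, 31, 32}
Sum = 10 + 23 + 31 + 32 = 96

96


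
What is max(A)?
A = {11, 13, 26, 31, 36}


Set A = {11, 13, 26, 31, 36}
Elements in ascending order: 11, 13, 26, 31, 36
The largest element is 36.

36


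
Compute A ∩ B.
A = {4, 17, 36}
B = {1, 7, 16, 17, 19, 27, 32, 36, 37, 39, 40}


Set A = {4, 17, 36}
Set B = {1, 7, 16, 17, 19, 27, 32, 36, 37, 39, 40}
A ∩ B includes only elements in both sets.
Check each element of A against B:
4 ✗, 17 ✓, 36 ✓
A ∩ B = {17, 36}

{17, 36}


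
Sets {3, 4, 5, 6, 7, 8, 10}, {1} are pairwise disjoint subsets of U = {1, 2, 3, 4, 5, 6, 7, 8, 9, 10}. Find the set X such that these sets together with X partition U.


U = {1, 2, 3, 4, 5, 6, 7, 8, 9, 10}
Shown blocks: {3, 4, 5, 6, 7, 8, 10}, {1}
A partition's blocks are pairwise disjoint and cover U, so the missing block = U \ (union of shown blocks).
Union of shown blocks: {1, 3, 4, 5, 6, 7, 8, 10}
Missing block = U \ (union) = {2, 9}

{2, 9}


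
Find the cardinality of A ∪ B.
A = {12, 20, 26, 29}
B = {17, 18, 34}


Set A = {12, 20, 26, 29}, |A| = 4
Set B = {17, 18, 34}, |B| = 3
A ∩ B = {}, |A ∩ B| = 0
|A ∪ B| = |A| + |B| - |A ∩ B| = 4 + 3 - 0 = 7

7


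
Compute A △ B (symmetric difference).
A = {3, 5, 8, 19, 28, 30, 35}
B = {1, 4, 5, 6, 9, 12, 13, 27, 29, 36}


Set A = {3, 5, 8, 19, 28, 30, 35}
Set B = {1, 4, 5, 6, 9, 12, 13, 27, 29, 36}
A △ B = (A \ B) ∪ (B \ A)
Elements in A but not B: {3, 8, 19, 28, 30, 35}
Elements in B but not A: {1, 4, 6, 9, 12, 13, 27, 29, 36}
A △ B = {1, 3, 4, 6, 8, 9, 12, 13, 19, 27, 28, 29, 30, 35, 36}

{1, 3, 4, 6, 8, 9, 12, 13, 19, 27, 28, 29, 30, 35, 36}


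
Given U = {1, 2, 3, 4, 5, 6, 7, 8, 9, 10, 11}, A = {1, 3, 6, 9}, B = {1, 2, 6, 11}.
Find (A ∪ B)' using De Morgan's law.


U = {1, 2, 3, 4, 5, 6, 7, 8, 9, 10, 11}
A = {1, 3, 6, 9}, B = {1, 2, 6, 11}
A ∪ B = {1, 2, 3, 6, 9, 11}
(A ∪ B)' = U \ (A ∪ B) = {4, 5, 7, 8, 10}
Verification via A' ∩ B': A' = {2, 4, 5, 7, 8, 10, 11}, B' = {3, 4, 5, 7, 8, 9, 10}
A' ∩ B' = {4, 5, 7, 8, 10} ✓

{4, 5, 7, 8, 10}


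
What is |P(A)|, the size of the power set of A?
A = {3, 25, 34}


Set A = {3, 25, 34}
|A| = 3
The power set P(A) contains all subsets of A.
|P(A)| = 2^|A| = 2^3 = 8

8


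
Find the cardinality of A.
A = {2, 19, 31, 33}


Set A = {2, 19, 31, 33}
Listing elements: 2, 19, 31, 33
Counting: 4 elements
|A| = 4

4


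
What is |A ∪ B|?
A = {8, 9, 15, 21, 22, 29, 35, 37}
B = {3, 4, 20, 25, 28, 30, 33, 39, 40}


Set A = {8, 9, 15, 21, 22, 29, 35, 37}, |A| = 8
Set B = {3, 4, 20, 25, 28, 30, 33, 39, 40}, |B| = 9
A ∩ B = {}, |A ∩ B| = 0
|A ∪ B| = |A| + |B| - |A ∩ B| = 8 + 9 - 0 = 17

17


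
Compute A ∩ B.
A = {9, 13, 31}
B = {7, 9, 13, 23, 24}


Set A = {9, 13, 31}
Set B = {7, 9, 13, 23, 24}
A ∩ B includes only elements in both sets.
Check each element of A against B:
9 ✓, 13 ✓, 31 ✗
A ∩ B = {9, 13}

{9, 13}


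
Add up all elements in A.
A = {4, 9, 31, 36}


Set A = {4, 9, 31, 36}
Sum = 4 + 9 + 31 + 36 = 80

80


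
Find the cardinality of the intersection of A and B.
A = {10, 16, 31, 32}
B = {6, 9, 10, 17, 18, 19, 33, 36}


Set A = {10, 16, 31, 32}
Set B = {6, 9, 10, 17, 18, 19, 33, 36}
A ∩ B = {10}
|A ∩ B| = 1

1


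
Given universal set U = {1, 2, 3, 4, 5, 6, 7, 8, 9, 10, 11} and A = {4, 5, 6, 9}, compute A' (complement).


Universal set U = {1, 2, 3, 4, 5, 6, 7, 8, 9, 10, 11}
Set A = {4, 5, 6, 9}
A' = U \ A = elements in U but not in A
Checking each element of U:
1 (not in A, include), 2 (not in A, include), 3 (not in A, include), 4 (in A, exclude), 5 (in A, exclude), 6 (in A, exclude), 7 (not in A, include), 8 (not in A, include), 9 (in A, exclude), 10 (not in A, include), 11 (not in A, include)
A' = {1, 2, 3, 7, 8, 10, 11}

{1, 2, 3, 7, 8, 10, 11}


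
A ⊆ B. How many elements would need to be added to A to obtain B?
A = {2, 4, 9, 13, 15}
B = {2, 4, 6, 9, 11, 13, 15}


Set A = {2, 4, 9, 13, 15}, |A| = 5
Set B = {2, 4, 6, 9, 11, 13, 15}, |B| = 7
Since A ⊆ B: B \ A = {6, 11}
|B| - |A| = 7 - 5 = 2

2


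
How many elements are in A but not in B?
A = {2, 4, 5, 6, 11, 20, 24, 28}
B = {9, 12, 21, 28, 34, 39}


Set A = {2, 4, 5, 6, 11, 20, 24, 28}
Set B = {9, 12, 21, 28, 34, 39}
A \ B = {2, 4, 5, 6, 11, 20, 24}
|A \ B| = 7

7


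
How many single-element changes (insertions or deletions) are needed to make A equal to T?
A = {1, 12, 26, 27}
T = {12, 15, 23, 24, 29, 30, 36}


Set A = {1, 12, 26, 27}
Set T = {12, 15, 23, 24, 29, 30, 36}
Elements to remove from A (in A, not in T): {1, 26, 27} → 3 removals
Elements to add to A (in T, not in A): {15, 23, 24, 29, 30, 36} → 6 additions
Total edits = 3 + 6 = 9

9


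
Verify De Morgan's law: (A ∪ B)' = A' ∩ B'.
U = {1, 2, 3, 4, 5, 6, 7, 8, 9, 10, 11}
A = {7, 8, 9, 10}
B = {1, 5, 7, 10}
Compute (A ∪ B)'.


U = {1, 2, 3, 4, 5, 6, 7, 8, 9, 10, 11}
A = {7, 8, 9, 10}, B = {1, 5, 7, 10}
A ∪ B = {1, 5, 7, 8, 9, 10}
(A ∪ B)' = U \ (A ∪ B) = {2, 3, 4, 6, 11}
Verification via A' ∩ B': A' = {1, 2, 3, 4, 5, 6, 11}, B' = {2, 3, 4, 6, 8, 9, 11}
A' ∩ B' = {2, 3, 4, 6, 11} ✓

{2, 3, 4, 6, 11}


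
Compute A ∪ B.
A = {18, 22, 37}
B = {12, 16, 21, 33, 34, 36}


Set A = {18, 22, 37}
Set B = {12, 16, 21, 33, 34, 36}
A ∪ B includes all elements in either set.
Elements from A: {18, 22, 37}
Elements from B not already included: {12, 16, 21, 33, 34, 36}
A ∪ B = {12, 16, 18, 21, 22, 33, 34, 36, 37}

{12, 16, 18, 21, 22, 33, 34, 36, 37}


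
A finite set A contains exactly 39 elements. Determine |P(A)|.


The set has 39 elements.
The power set contains all possible subsets.
|P(A)| = 2^|A| = 2^39 = 549755813888

549755813888


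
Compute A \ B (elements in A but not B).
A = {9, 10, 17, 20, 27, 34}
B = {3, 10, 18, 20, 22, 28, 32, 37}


Set A = {9, 10, 17, 20, 27, 34}
Set B = {3, 10, 18, 20, 22, 28, 32, 37}
A \ B includes elements in A that are not in B.
Check each element of A:
9 (not in B, keep), 10 (in B, remove), 17 (not in B, keep), 20 (in B, remove), 27 (not in B, keep), 34 (not in B, keep)
A \ B = {9, 17, 27, 34}

{9, 17, 27, 34}


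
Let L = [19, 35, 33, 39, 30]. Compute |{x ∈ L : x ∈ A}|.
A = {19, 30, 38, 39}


Set A = {19, 30, 38, 39}
Candidates: [19, 35, 33, 39, 30]
Check each candidate:
19 ∈ A, 35 ∉ A, 33 ∉ A, 39 ∈ A, 30 ∈ A
Count of candidates in A: 3

3


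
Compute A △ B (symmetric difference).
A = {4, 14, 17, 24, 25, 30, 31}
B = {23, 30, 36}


Set A = {4, 14, 17, 24, 25, 30, 31}
Set B = {23, 30, 36}
A △ B = (A \ B) ∪ (B \ A)
Elements in A but not B: {4, 14, 17, 24, 25, 31}
Elements in B but not A: {23, 36}
A △ B = {4, 14, 17, 23, 24, 25, 31, 36}

{4, 14, 17, 23, 24, 25, 31, 36}


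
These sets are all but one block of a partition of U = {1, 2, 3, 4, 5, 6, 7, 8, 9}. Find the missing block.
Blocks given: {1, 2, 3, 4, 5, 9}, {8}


U = {1, 2, 3, 4, 5, 6, 7, 8, 9}
Shown blocks: {1, 2, 3, 4, 5, 9}, {8}
A partition's blocks are pairwise disjoint and cover U, so the missing block = U \ (union of shown blocks).
Union of shown blocks: {1, 2, 3, 4, 5, 8, 9}
Missing block = U \ (union) = {6, 7}

{6, 7}


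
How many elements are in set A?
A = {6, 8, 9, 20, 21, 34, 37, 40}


Set A = {6, 8, 9, 20, 21, 34, 37, 40}
Listing elements: 6, 8, 9, 20, 21, 34, 37, 40
Counting: 8 elements
|A| = 8

8


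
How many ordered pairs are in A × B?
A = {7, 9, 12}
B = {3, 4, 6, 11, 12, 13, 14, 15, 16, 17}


Set A = {7, 9, 12} has 3 elements.
Set B = {3, 4, 6, 11, 12, 13, 14, 15, 16, 17} has 10 elements.
|A × B| = |A| × |B| = 3 × 10 = 30

30


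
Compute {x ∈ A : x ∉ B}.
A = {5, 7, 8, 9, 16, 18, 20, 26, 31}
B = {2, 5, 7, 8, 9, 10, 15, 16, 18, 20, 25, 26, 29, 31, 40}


Set A = {5, 7, 8, 9, 16, 18, 20, 26, 31}
Set B = {2, 5, 7, 8, 9, 10, 15, 16, 18, 20, 25, 26, 29, 31, 40}
Check each element of A against B:
5 ∈ B, 7 ∈ B, 8 ∈ B, 9 ∈ B, 16 ∈ B, 18 ∈ B, 20 ∈ B, 26 ∈ B, 31 ∈ B
Elements of A not in B: {}

{}


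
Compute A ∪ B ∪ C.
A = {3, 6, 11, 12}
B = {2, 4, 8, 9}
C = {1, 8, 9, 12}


Set A = {3, 6, 11, 12}
Set B = {2, 4, 8, 9}
Set C = {1, 8, 9, 12}
First, A ∪ B = {2, 3, 4, 6, 8, 9, 11, 12}
Then, (A ∪ B) ∪ C = {1, 2, 3, 4, 6, 8, 9, 11, 12}

{1, 2, 3, 4, 6, 8, 9, 11, 12}


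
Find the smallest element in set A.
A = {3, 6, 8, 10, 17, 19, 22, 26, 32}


Set A = {3, 6, 8, 10, 17, 19, 22, 26, 32}
Elements in ascending order: 3, 6, 8, 10, 17, 19, 22, 26, 32
The smallest element is 3.

3


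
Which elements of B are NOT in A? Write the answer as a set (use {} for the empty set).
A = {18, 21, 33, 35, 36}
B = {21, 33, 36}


Set A = {18, 21, 33, 35, 36}
Set B = {21, 33, 36}
Check each element of B against A:
21 ∈ A, 33 ∈ A, 36 ∈ A
Elements of B not in A: {}

{}


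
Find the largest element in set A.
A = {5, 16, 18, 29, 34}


Set A = {5, 16, 18, 29, 34}
Elements in ascending order: 5, 16, 18, 29, 34
The largest element is 34.

34


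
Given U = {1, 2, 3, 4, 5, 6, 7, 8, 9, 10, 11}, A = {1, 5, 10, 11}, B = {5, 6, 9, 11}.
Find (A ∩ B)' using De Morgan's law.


U = {1, 2, 3, 4, 5, 6, 7, 8, 9, 10, 11}
A = {1, 5, 10, 11}, B = {5, 6, 9, 11}
A ∩ B = {5, 11}
(A ∩ B)' = U \ (A ∩ B) = {1, 2, 3, 4, 6, 7, 8, 9, 10}
Verification via A' ∪ B': A' = {2, 3, 4, 6, 7, 8, 9}, B' = {1, 2, 3, 4, 7, 8, 10}
A' ∪ B' = {1, 2, 3, 4, 6, 7, 8, 9, 10} ✓

{1, 2, 3, 4, 6, 7, 8, 9, 10}


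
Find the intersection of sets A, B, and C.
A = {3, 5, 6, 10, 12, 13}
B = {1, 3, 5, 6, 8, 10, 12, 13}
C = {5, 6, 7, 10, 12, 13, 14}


Set A = {3, 5, 6, 10, 12, 13}
Set B = {1, 3, 5, 6, 8, 10, 12, 13}
Set C = {5, 6, 7, 10, 12, 13, 14}
First, A ∩ B = {3, 5, 6, 10, 12, 13}
Then, (A ∩ B) ∩ C = {5, 6, 10, 12, 13}

{5, 6, 10, 12, 13}


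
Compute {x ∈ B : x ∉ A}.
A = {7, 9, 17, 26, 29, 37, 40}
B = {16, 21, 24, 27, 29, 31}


Set A = {7, 9, 17, 26, 29, 37, 40}
Set B = {16, 21, 24, 27, 29, 31}
Check each element of B against A:
16 ∉ A (include), 21 ∉ A (include), 24 ∉ A (include), 27 ∉ A (include), 29 ∈ A, 31 ∉ A (include)
Elements of B not in A: {16, 21, 24, 27, 31}

{16, 21, 24, 27, 31}


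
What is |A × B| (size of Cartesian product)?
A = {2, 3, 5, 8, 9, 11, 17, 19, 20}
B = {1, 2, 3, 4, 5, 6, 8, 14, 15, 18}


Set A = {2, 3, 5, 8, 9, 11, 17, 19, 20} has 9 elements.
Set B = {1, 2, 3, 4, 5, 6, 8, 14, 15, 18} has 10 elements.
|A × B| = |A| × |B| = 9 × 10 = 90

90


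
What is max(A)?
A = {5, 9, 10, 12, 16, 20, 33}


Set A = {5, 9, 10, 12, 16, 20, 33}
Elements in ascending order: 5, 9, 10, 12, 16, 20, 33
The largest element is 33.

33


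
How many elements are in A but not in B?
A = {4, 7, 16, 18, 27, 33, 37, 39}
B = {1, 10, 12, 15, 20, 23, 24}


Set A = {4, 7, 16, 18, 27, 33, 37, 39}
Set B = {1, 10, 12, 15, 20, 23, 24}
A \ B = {4, 7, 16, 18, 27, 33, 37, 39}
|A \ B| = 8

8


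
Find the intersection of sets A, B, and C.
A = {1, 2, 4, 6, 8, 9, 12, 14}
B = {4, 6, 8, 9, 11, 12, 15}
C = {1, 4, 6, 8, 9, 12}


Set A = {1, 2, 4, 6, 8, 9, 12, 14}
Set B = {4, 6, 8, 9, 11, 12, 15}
Set C = {1, 4, 6, 8, 9, 12}
First, A ∩ B = {4, 6, 8, 9, 12}
Then, (A ∩ B) ∩ C = {4, 6, 8, 9, 12}

{4, 6, 8, 9, 12}


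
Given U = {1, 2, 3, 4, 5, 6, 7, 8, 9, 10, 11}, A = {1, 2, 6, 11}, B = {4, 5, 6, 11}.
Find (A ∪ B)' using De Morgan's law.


U = {1, 2, 3, 4, 5, 6, 7, 8, 9, 10, 11}
A = {1, 2, 6, 11}, B = {4, 5, 6, 11}
A ∪ B = {1, 2, 4, 5, 6, 11}
(A ∪ B)' = U \ (A ∪ B) = {3, 7, 8, 9, 10}
Verification via A' ∩ B': A' = {3, 4, 5, 7, 8, 9, 10}, B' = {1, 2, 3, 7, 8, 9, 10}
A' ∩ B' = {3, 7, 8, 9, 10} ✓

{3, 7, 8, 9, 10}


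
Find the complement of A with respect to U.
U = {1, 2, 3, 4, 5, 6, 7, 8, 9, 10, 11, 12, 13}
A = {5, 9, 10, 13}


Universal set U = {1, 2, 3, 4, 5, 6, 7, 8, 9, 10, 11, 12, 13}
Set A = {5, 9, 10, 13}
A' = U \ A = elements in U but not in A
Checking each element of U:
1 (not in A, include), 2 (not in A, include), 3 (not in A, include), 4 (not in A, include), 5 (in A, exclude), 6 (not in A, include), 7 (not in A, include), 8 (not in A, include), 9 (in A, exclude), 10 (in A, exclude), 11 (not in A, include), 12 (not in A, include), 13 (in A, exclude)
A' = {1, 2, 3, 4, 6, 7, 8, 11, 12}

{1, 2, 3, 4, 6, 7, 8, 11, 12}


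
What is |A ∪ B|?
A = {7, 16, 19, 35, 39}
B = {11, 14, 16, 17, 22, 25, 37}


Set A = {7, 16, 19, 35, 39}, |A| = 5
Set B = {11, 14, 16, 17, 22, 25, 37}, |B| = 7
A ∩ B = {16}, |A ∩ B| = 1
|A ∪ B| = |A| + |B| - |A ∩ B| = 5 + 7 - 1 = 11

11


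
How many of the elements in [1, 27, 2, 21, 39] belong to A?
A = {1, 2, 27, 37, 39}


Set A = {1, 2, 27, 37, 39}
Candidates: [1, 27, 2, 21, 39]
Check each candidate:
1 ∈ A, 27 ∈ A, 2 ∈ A, 21 ∉ A, 39 ∈ A
Count of candidates in A: 4

4


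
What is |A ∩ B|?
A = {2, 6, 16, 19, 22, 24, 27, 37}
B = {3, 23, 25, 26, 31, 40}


Set A = {2, 6, 16, 19, 22, 24, 27, 37}
Set B = {3, 23, 25, 26, 31, 40}
A ∩ B = {}
|A ∩ B| = 0

0


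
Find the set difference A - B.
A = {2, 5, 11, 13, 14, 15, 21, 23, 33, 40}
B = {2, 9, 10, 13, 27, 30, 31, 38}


Set A = {2, 5, 11, 13, 14, 15, 21, 23, 33, 40}
Set B = {2, 9, 10, 13, 27, 30, 31, 38}
A \ B includes elements in A that are not in B.
Check each element of A:
2 (in B, remove), 5 (not in B, keep), 11 (not in B, keep), 13 (in B, remove), 14 (not in B, keep), 15 (not in B, keep), 21 (not in B, keep), 23 (not in B, keep), 33 (not in B, keep), 40 (not in B, keep)
A \ B = {5, 11, 14, 15, 21, 23, 33, 40}

{5, 11, 14, 15, 21, 23, 33, 40}


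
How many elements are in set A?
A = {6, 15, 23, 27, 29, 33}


Set A = {6, 15, 23, 27, 29, 33}
Listing elements: 6, 15, 23, 27, 29, 33
Counting: 6 elements
|A| = 6

6


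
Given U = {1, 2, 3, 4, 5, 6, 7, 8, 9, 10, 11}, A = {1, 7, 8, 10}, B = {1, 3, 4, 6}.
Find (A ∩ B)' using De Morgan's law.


U = {1, 2, 3, 4, 5, 6, 7, 8, 9, 10, 11}
A = {1, 7, 8, 10}, B = {1, 3, 4, 6}
A ∩ B = {1}
(A ∩ B)' = U \ (A ∩ B) = {2, 3, 4, 5, 6, 7, 8, 9, 10, 11}
Verification via A' ∪ B': A' = {2, 3, 4, 5, 6, 9, 11}, B' = {2, 5, 7, 8, 9, 10, 11}
A' ∪ B' = {2, 3, 4, 5, 6, 7, 8, 9, 10, 11} ✓

{2, 3, 4, 5, 6, 7, 8, 9, 10, 11}


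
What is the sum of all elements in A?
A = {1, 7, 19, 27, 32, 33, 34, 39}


Set A = {1, 7, 19, 27, 32, 33, 34, 39}
Sum = 1 + 7 + 19 + 27 + 32 + 33 + 34 + 39 = 192

192


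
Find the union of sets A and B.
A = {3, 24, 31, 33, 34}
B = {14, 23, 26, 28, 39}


Set A = {3, 24, 31, 33, 34}
Set B = {14, 23, 26, 28, 39}
A ∪ B includes all elements in either set.
Elements from A: {3, 24, 31, 33, 34}
Elements from B not already included: {14, 23, 26, 28, 39}
A ∪ B = {3, 14, 23, 24, 26, 28, 31, 33, 34, 39}

{3, 14, 23, 24, 26, 28, 31, 33, 34, 39}


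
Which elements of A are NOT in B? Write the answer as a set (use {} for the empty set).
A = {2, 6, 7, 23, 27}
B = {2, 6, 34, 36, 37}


Set A = {2, 6, 7, 23, 27}
Set B = {2, 6, 34, 36, 37}
Check each element of A against B:
2 ∈ B, 6 ∈ B, 7 ∉ B (include), 23 ∉ B (include), 27 ∉ B (include)
Elements of A not in B: {7, 23, 27}

{7, 23, 27}


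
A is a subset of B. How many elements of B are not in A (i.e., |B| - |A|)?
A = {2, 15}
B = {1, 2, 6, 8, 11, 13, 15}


Set A = {2, 15}, |A| = 2
Set B = {1, 2, 6, 8, 11, 13, 15}, |B| = 7
Since A ⊆ B: B \ A = {1, 6, 8, 11, 13}
|B| - |A| = 7 - 2 = 5

5


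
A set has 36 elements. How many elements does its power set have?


The set has 36 elements.
The power set contains all possible subsets.
|P(A)| = 2^|A| = 2^36 = 68719476736

68719476736


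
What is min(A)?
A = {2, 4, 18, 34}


Set A = {2, 4, 18, 34}
Elements in ascending order: 2, 4, 18, 34
The smallest element is 2.

2


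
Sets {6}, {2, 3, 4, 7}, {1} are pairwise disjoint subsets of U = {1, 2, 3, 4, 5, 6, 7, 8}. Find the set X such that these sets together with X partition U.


U = {1, 2, 3, 4, 5, 6, 7, 8}
Shown blocks: {6}, {2, 3, 4, 7}, {1}
A partition's blocks are pairwise disjoint and cover U, so the missing block = U \ (union of shown blocks).
Union of shown blocks: {1, 2, 3, 4, 6, 7}
Missing block = U \ (union) = {5, 8}

{5, 8}


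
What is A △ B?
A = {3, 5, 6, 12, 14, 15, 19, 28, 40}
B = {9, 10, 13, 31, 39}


Set A = {3, 5, 6, 12, 14, 15, 19, 28, 40}
Set B = {9, 10, 13, 31, 39}
A △ B = (A \ B) ∪ (B \ A)
Elements in A but not B: {3, 5, 6, 12, 14, 15, 19, 28, 40}
Elements in B but not A: {9, 10, 13, 31, 39}
A △ B = {3, 5, 6, 9, 10, 12, 13, 14, 15, 19, 28, 31, 39, 40}

{3, 5, 6, 9, 10, 12, 13, 14, 15, 19, 28, 31, 39, 40}


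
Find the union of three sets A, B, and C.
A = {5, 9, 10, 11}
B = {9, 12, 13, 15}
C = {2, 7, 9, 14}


Set A = {5, 9, 10, 11}
Set B = {9, 12, 13, 15}
Set C = {2, 7, 9, 14}
First, A ∪ B = {5, 9, 10, 11, 12, 13, 15}
Then, (A ∪ B) ∪ C = {2, 5, 7, 9, 10, 11, 12, 13, 14, 15}

{2, 5, 7, 9, 10, 11, 12, 13, 14, 15}


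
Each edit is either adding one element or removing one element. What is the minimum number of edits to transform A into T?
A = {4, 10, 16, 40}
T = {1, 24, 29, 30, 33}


Set A = {4, 10, 16, 40}
Set T = {1, 24, 29, 30, 33}
Elements to remove from A (in A, not in T): {4, 10, 16, 40} → 4 removals
Elements to add to A (in T, not in A): {1, 24, 29, 30, 33} → 5 additions
Total edits = 4 + 5 = 9

9


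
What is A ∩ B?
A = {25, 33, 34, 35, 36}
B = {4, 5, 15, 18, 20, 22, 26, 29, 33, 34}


Set A = {25, 33, 34, 35, 36}
Set B = {4, 5, 15, 18, 20, 22, 26, 29, 33, 34}
A ∩ B includes only elements in both sets.
Check each element of A against B:
25 ✗, 33 ✓, 34 ✓, 35 ✗, 36 ✗
A ∩ B = {33, 34}

{33, 34}


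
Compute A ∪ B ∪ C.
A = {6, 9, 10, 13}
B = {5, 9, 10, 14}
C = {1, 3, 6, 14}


Set A = {6, 9, 10, 13}
Set B = {5, 9, 10, 14}
Set C = {1, 3, 6, 14}
First, A ∪ B = {5, 6, 9, 10, 13, 14}
Then, (A ∪ B) ∪ C = {1, 3, 5, 6, 9, 10, 13, 14}

{1, 3, 5, 6, 9, 10, 13, 14}


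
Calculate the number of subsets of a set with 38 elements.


The set has 38 elements.
The power set contains all possible subsets.
|P(A)| = 2^|A| = 2^38 = 274877906944

274877906944


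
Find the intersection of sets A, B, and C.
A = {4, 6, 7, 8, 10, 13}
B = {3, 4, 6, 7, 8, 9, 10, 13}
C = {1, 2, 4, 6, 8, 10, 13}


Set A = {4, 6, 7, 8, 10, 13}
Set B = {3, 4, 6, 7, 8, 9, 10, 13}
Set C = {1, 2, 4, 6, 8, 10, 13}
First, A ∩ B = {4, 6, 7, 8, 10, 13}
Then, (A ∩ B) ∩ C = {4, 6, 8, 10, 13}

{4, 6, 8, 10, 13}


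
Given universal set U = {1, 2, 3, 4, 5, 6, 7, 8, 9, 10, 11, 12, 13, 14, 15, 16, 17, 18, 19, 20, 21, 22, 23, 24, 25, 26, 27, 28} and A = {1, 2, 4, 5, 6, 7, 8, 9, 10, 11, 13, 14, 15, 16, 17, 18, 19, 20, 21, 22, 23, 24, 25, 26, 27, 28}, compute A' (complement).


Universal set U = {1, 2, 3, 4, 5, 6, 7, 8, 9, 10, 11, 12, 13, 14, 15, 16, 17, 18, 19, 20, 21, 22, 23, 24, 25, 26, 27, 28}
Set A = {1, 2, 4, 5, 6, 7, 8, 9, 10, 11, 13, 14, 15, 16, 17, 18, 19, 20, 21, 22, 23, 24, 25, 26, 27, 28}
A' = U \ A = elements in U but not in A
Checking each element of U:
1 (in A, exclude), 2 (in A, exclude), 3 (not in A, include), 4 (in A, exclude), 5 (in A, exclude), 6 (in A, exclude), 7 (in A, exclude), 8 (in A, exclude), 9 (in A, exclude), 10 (in A, exclude), 11 (in A, exclude), 12 (not in A, include), 13 (in A, exclude), 14 (in A, exclude), 15 (in A, exclude), 16 (in A, exclude), 17 (in A, exclude), 18 (in A, exclude), 19 (in A, exclude), 20 (in A, exclude), 21 (in A, exclude), 22 (in A, exclude), 23 (in A, exclude), 24 (in A, exclude), 25 (in A, exclude), 26 (in A, exclude), 27 (in A, exclude), 28 (in A, exclude)
A' = {3, 12}

{3, 12}


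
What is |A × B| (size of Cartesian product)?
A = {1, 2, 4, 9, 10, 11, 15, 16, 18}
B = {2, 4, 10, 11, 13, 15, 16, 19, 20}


Set A = {1, 2, 4, 9, 10, 11, 15, 16, 18} has 9 elements.
Set B = {2, 4, 10, 11, 13, 15, 16, 19, 20} has 9 elements.
|A × B| = |A| × |B| = 9 × 9 = 81

81


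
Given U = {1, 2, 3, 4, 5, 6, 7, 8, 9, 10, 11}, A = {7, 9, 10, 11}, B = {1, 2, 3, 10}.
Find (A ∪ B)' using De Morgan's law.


U = {1, 2, 3, 4, 5, 6, 7, 8, 9, 10, 11}
A = {7, 9, 10, 11}, B = {1, 2, 3, 10}
A ∪ B = {1, 2, 3, 7, 9, 10, 11}
(A ∪ B)' = U \ (A ∪ B) = {4, 5, 6, 8}
Verification via A' ∩ B': A' = {1, 2, 3, 4, 5, 6, 8}, B' = {4, 5, 6, 7, 8, 9, 11}
A' ∩ B' = {4, 5, 6, 8} ✓

{4, 5, 6, 8}


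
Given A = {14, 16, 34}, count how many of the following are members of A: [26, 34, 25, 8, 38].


Set A = {14, 16, 34}
Candidates: [26, 34, 25, 8, 38]
Check each candidate:
26 ∉ A, 34 ∈ A, 25 ∉ A, 8 ∉ A, 38 ∉ A
Count of candidates in A: 1

1


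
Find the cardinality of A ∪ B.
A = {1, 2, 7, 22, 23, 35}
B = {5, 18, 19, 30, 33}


Set A = {1, 2, 7, 22, 23, 35}, |A| = 6
Set B = {5, 18, 19, 30, 33}, |B| = 5
A ∩ B = {}, |A ∩ B| = 0
|A ∪ B| = |A| + |B| - |A ∩ B| = 6 + 5 - 0 = 11

11


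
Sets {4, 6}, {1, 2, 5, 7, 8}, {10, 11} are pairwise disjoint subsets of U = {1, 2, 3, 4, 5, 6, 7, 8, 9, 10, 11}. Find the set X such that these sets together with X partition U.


U = {1, 2, 3, 4, 5, 6, 7, 8, 9, 10, 11}
Shown blocks: {4, 6}, {1, 2, 5, 7, 8}, {10, 11}
A partition's blocks are pairwise disjoint and cover U, so the missing block = U \ (union of shown blocks).
Union of shown blocks: {1, 2, 4, 5, 6, 7, 8, 10, 11}
Missing block = U \ (union) = {3, 9}

{3, 9}


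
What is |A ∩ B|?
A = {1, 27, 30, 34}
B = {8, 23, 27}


Set A = {1, 27, 30, 34}
Set B = {8, 23, 27}
A ∩ B = {27}
|A ∩ B| = 1

1


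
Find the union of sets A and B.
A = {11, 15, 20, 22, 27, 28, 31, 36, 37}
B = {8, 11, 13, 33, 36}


Set A = {11, 15, 20, 22, 27, 28, 31, 36, 37}
Set B = {8, 11, 13, 33, 36}
A ∪ B includes all elements in either set.
Elements from A: {11, 15, 20, 22, 27, 28, 31, 36, 37}
Elements from B not already included: {8, 13, 33}
A ∪ B = {8, 11, 13, 15, 20, 22, 27, 28, 31, 33, 36, 37}

{8, 11, 13, 15, 20, 22, 27, 28, 31, 33, 36, 37}


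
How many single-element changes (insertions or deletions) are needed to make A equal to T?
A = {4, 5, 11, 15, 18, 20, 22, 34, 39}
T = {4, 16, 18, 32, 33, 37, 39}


Set A = {4, 5, 11, 15, 18, 20, 22, 34, 39}
Set T = {4, 16, 18, 32, 33, 37, 39}
Elements to remove from A (in A, not in T): {5, 11, 15, 20, 22, 34} → 6 removals
Elements to add to A (in T, not in A): {16, 32, 33, 37} → 4 additions
Total edits = 6 + 4 = 10

10


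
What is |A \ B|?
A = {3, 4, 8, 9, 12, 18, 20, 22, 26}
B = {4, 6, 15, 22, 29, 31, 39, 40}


Set A = {3, 4, 8, 9, 12, 18, 20, 22, 26}
Set B = {4, 6, 15, 22, 29, 31, 39, 40}
A \ B = {3, 8, 9, 12, 18, 20, 26}
|A \ B| = 7

7


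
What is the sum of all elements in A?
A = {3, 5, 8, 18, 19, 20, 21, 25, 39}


Set A = {3, 5, 8, 18, 19, 20, 21, 25, 39}
Sum = 3 + 5 + 8 + 18 + 19 + 20 + 21 + 25 + 39 = 158

158


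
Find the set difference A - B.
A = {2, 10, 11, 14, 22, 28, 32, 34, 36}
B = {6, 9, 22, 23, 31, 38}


Set A = {2, 10, 11, 14, 22, 28, 32, 34, 36}
Set B = {6, 9, 22, 23, 31, 38}
A \ B includes elements in A that are not in B.
Check each element of A:
2 (not in B, keep), 10 (not in B, keep), 11 (not in B, keep), 14 (not in B, keep), 22 (in B, remove), 28 (not in B, keep), 32 (not in B, keep), 34 (not in B, keep), 36 (not in B, keep)
A \ B = {2, 10, 11, 14, 28, 32, 34, 36}

{2, 10, 11, 14, 28, 32, 34, 36}


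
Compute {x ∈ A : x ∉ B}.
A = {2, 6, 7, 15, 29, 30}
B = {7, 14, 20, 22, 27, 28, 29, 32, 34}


Set A = {2, 6, 7, 15, 29, 30}
Set B = {7, 14, 20, 22, 27, 28, 29, 32, 34}
Check each element of A against B:
2 ∉ B (include), 6 ∉ B (include), 7 ∈ B, 15 ∉ B (include), 29 ∈ B, 30 ∉ B (include)
Elements of A not in B: {2, 6, 15, 30}

{2, 6, 15, 30}


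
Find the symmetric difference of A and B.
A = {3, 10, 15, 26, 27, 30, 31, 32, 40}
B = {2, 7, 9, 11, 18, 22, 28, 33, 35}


Set A = {3, 10, 15, 26, 27, 30, 31, 32, 40}
Set B = {2, 7, 9, 11, 18, 22, 28, 33, 35}
A △ B = (A \ B) ∪ (B \ A)
Elements in A but not B: {3, 10, 15, 26, 27, 30, 31, 32, 40}
Elements in B but not A: {2, 7, 9, 11, 18, 22, 28, 33, 35}
A △ B = {2, 3, 7, 9, 10, 11, 15, 18, 22, 26, 27, 28, 30, 31, 32, 33, 35, 40}

{2, 3, 7, 9, 10, 11, 15, 18, 22, 26, 27, 28, 30, 31, 32, 33, 35, 40}


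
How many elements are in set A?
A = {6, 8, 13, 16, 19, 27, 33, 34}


Set A = {6, 8, 13, 16, 19, 27, 33, 34}
Listing elements: 6, 8, 13, 16, 19, 27, 33, 34
Counting: 8 elements
|A| = 8

8


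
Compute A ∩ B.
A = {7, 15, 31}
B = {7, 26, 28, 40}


Set A = {7, 15, 31}
Set B = {7, 26, 28, 40}
A ∩ B includes only elements in both sets.
Check each element of A against B:
7 ✓, 15 ✗, 31 ✗
A ∩ B = {7}

{7}


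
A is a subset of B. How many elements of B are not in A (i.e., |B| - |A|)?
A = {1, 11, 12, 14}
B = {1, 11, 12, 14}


Set A = {1, 11, 12, 14}, |A| = 4
Set B = {1, 11, 12, 14}, |B| = 4
Since A ⊆ B: B \ A = {}
|B| - |A| = 4 - 4 = 0

0


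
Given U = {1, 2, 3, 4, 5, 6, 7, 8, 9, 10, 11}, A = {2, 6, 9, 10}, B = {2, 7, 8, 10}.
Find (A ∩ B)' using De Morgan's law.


U = {1, 2, 3, 4, 5, 6, 7, 8, 9, 10, 11}
A = {2, 6, 9, 10}, B = {2, 7, 8, 10}
A ∩ B = {2, 10}
(A ∩ B)' = U \ (A ∩ B) = {1, 3, 4, 5, 6, 7, 8, 9, 11}
Verification via A' ∪ B': A' = {1, 3, 4, 5, 7, 8, 11}, B' = {1, 3, 4, 5, 6, 9, 11}
A' ∪ B' = {1, 3, 4, 5, 6, 7, 8, 9, 11} ✓

{1, 3, 4, 5, 6, 7, 8, 9, 11}


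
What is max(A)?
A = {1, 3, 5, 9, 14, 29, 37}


Set A = {1, 3, 5, 9, 14, 29, 37}
Elements in ascending order: 1, 3, 5, 9, 14, 29, 37
The largest element is 37.

37


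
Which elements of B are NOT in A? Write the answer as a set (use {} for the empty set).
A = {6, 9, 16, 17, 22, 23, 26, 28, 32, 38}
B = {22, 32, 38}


Set A = {6, 9, 16, 17, 22, 23, 26, 28, 32, 38}
Set B = {22, 32, 38}
Check each element of B against A:
22 ∈ A, 32 ∈ A, 38 ∈ A
Elements of B not in A: {}

{}


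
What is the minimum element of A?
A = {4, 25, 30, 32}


Set A = {4, 25, 30, 32}
Elements in ascending order: 4, 25, 30, 32
The smallest element is 4.

4


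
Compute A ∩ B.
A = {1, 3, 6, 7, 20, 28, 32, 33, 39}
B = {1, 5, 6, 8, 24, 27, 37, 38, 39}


Set A = {1, 3, 6, 7, 20, 28, 32, 33, 39}
Set B = {1, 5, 6, 8, 24, 27, 37, 38, 39}
A ∩ B includes only elements in both sets.
Check each element of A against B:
1 ✓, 3 ✗, 6 ✓, 7 ✗, 20 ✗, 28 ✗, 32 ✗, 33 ✗, 39 ✓
A ∩ B = {1, 6, 39}

{1, 6, 39}


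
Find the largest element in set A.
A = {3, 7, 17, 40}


Set A = {3, 7, 17, 40}
Elements in ascending order: 3, 7, 17, 40
The largest element is 40.

40


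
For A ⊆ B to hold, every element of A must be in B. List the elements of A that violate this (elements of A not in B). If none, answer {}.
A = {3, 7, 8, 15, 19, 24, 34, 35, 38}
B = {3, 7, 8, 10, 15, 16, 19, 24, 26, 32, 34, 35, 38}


Set A = {3, 7, 8, 15, 19, 24, 34, 35, 38}
Set B = {3, 7, 8, 10, 15, 16, 19, 24, 26, 32, 34, 35, 38}
Check each element of A against B:
3 ∈ B, 7 ∈ B, 8 ∈ B, 15 ∈ B, 19 ∈ B, 24 ∈ B, 34 ∈ B, 35 ∈ B, 38 ∈ B
Elements of A not in B: {}

{}


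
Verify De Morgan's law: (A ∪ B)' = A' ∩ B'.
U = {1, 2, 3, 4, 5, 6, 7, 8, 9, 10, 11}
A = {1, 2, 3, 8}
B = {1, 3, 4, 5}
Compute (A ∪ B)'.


U = {1, 2, 3, 4, 5, 6, 7, 8, 9, 10, 11}
A = {1, 2, 3, 8}, B = {1, 3, 4, 5}
A ∪ B = {1, 2, 3, 4, 5, 8}
(A ∪ B)' = U \ (A ∪ B) = {6, 7, 9, 10, 11}
Verification via A' ∩ B': A' = {4, 5, 6, 7, 9, 10, 11}, B' = {2, 6, 7, 8, 9, 10, 11}
A' ∩ B' = {6, 7, 9, 10, 11} ✓

{6, 7, 9, 10, 11}


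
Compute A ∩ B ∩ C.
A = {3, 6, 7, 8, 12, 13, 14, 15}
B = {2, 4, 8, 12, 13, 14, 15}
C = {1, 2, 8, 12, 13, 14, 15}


Set A = {3, 6, 7, 8, 12, 13, 14, 15}
Set B = {2, 4, 8, 12, 13, 14, 15}
Set C = {1, 2, 8, 12, 13, 14, 15}
First, A ∩ B = {8, 12, 13, 14, 15}
Then, (A ∩ B) ∩ C = {8, 12, 13, 14, 15}

{8, 12, 13, 14, 15}


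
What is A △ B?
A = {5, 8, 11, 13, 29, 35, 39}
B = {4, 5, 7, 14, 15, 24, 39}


Set A = {5, 8, 11, 13, 29, 35, 39}
Set B = {4, 5, 7, 14, 15, 24, 39}
A △ B = (A \ B) ∪ (B \ A)
Elements in A but not B: {8, 11, 13, 29, 35}
Elements in B but not A: {4, 7, 14, 15, 24}
A △ B = {4, 7, 8, 11, 13, 14, 15, 24, 29, 35}

{4, 7, 8, 11, 13, 14, 15, 24, 29, 35}


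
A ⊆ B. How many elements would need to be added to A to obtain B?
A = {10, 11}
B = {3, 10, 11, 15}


Set A = {10, 11}, |A| = 2
Set B = {3, 10, 11, 15}, |B| = 4
Since A ⊆ B: B \ A = {3, 15}
|B| - |A| = 4 - 2 = 2

2


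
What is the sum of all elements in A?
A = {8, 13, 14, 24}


Set A = {8, 13, 14, 24}
Sum = 8 + 13 + 14 + 24 = 59

59


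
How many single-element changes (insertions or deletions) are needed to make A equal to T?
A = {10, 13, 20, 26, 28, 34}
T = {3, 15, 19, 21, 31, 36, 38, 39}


Set A = {10, 13, 20, 26, 28, 34}
Set T = {3, 15, 19, 21, 31, 36, 38, 39}
Elements to remove from A (in A, not in T): {10, 13, 20, 26, 28, 34} → 6 removals
Elements to add to A (in T, not in A): {3, 15, 19, 21, 31, 36, 38, 39} → 8 additions
Total edits = 6 + 8 = 14

14


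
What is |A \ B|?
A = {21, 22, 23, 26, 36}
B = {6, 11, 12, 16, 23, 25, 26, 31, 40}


Set A = {21, 22, 23, 26, 36}
Set B = {6, 11, 12, 16, 23, 25, 26, 31, 40}
A \ B = {21, 22, 36}
|A \ B| = 3

3


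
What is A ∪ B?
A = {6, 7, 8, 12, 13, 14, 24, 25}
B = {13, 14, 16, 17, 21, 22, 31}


Set A = {6, 7, 8, 12, 13, 14, 24, 25}
Set B = {13, 14, 16, 17, 21, 22, 31}
A ∪ B includes all elements in either set.
Elements from A: {6, 7, 8, 12, 13, 14, 24, 25}
Elements from B not already included: {16, 17, 21, 22, 31}
A ∪ B = {6, 7, 8, 12, 13, 14, 16, 17, 21, 22, 24, 25, 31}

{6, 7, 8, 12, 13, 14, 16, 17, 21, 22, 24, 25, 31}


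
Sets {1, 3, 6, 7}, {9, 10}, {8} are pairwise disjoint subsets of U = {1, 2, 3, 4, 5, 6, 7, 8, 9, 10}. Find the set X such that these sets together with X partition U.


U = {1, 2, 3, 4, 5, 6, 7, 8, 9, 10}
Shown blocks: {1, 3, 6, 7}, {9, 10}, {8}
A partition's blocks are pairwise disjoint and cover U, so the missing block = U \ (union of shown blocks).
Union of shown blocks: {1, 3, 6, 7, 8, 9, 10}
Missing block = U \ (union) = {2, 4, 5}

{2, 4, 5}


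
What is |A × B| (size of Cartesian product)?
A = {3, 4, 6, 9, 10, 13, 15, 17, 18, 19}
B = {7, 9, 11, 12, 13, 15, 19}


Set A = {3, 4, 6, 9, 10, 13, 15, 17, 18, 19} has 10 elements.
Set B = {7, 9, 11, 12, 13, 15, 19} has 7 elements.
|A × B| = |A| × |B| = 10 × 7 = 70

70


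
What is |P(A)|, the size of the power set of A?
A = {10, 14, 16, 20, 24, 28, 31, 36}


Set A = {10, 14, 16, 20, 24, 28, 31, 36}
|A| = 8
The power set P(A) contains all subsets of A.
|P(A)| = 2^|A| = 2^8 = 256

256


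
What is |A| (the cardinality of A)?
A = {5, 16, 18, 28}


Set A = {5, 16, 18, 28}
Listing elements: 5, 16, 18, 28
Counting: 4 elements
|A| = 4

4


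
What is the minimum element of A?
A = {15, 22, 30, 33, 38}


Set A = {15, 22, 30, 33, 38}
Elements in ascending order: 15, 22, 30, 33, 38
The smallest element is 15.

15


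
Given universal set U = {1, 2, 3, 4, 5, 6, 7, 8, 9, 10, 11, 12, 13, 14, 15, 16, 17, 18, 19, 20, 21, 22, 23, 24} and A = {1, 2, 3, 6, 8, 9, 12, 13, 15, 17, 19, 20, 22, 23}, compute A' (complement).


Universal set U = {1, 2, 3, 4, 5, 6, 7, 8, 9, 10, 11, 12, 13, 14, 15, 16, 17, 18, 19, 20, 21, 22, 23, 24}
Set A = {1, 2, 3, 6, 8, 9, 12, 13, 15, 17, 19, 20, 22, 23}
A' = U \ A = elements in U but not in A
Checking each element of U:
1 (in A, exclude), 2 (in A, exclude), 3 (in A, exclude), 4 (not in A, include), 5 (not in A, include), 6 (in A, exclude), 7 (not in A, include), 8 (in A, exclude), 9 (in A, exclude), 10 (not in A, include), 11 (not in A, include), 12 (in A, exclude), 13 (in A, exclude), 14 (not in A, include), 15 (in A, exclude), 16 (not in A, include), 17 (in A, exclude), 18 (not in A, include), 19 (in A, exclude), 20 (in A, exclude), 21 (not in A, include), 22 (in A, exclude), 23 (in A, exclude), 24 (not in A, include)
A' = {4, 5, 7, 10, 11, 14, 16, 18, 21, 24}

{4, 5, 7, 10, 11, 14, 16, 18, 21, 24}


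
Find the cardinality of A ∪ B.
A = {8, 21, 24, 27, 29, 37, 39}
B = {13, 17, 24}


Set A = {8, 21, 24, 27, 29, 37, 39}, |A| = 7
Set B = {13, 17, 24}, |B| = 3
A ∩ B = {24}, |A ∩ B| = 1
|A ∪ B| = |A| + |B| - |A ∩ B| = 7 + 3 - 1 = 9

9


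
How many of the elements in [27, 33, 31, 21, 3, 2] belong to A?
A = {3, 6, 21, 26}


Set A = {3, 6, 21, 26}
Candidates: [27, 33, 31, 21, 3, 2]
Check each candidate:
27 ∉ A, 33 ∉ A, 31 ∉ A, 21 ∈ A, 3 ∈ A, 2 ∉ A
Count of candidates in A: 2

2


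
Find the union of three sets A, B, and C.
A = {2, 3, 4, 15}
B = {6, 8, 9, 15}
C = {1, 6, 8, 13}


Set A = {2, 3, 4, 15}
Set B = {6, 8, 9, 15}
Set C = {1, 6, 8, 13}
First, A ∪ B = {2, 3, 4, 6, 8, 9, 15}
Then, (A ∪ B) ∪ C = {1, 2, 3, 4, 6, 8, 9, 13, 15}

{1, 2, 3, 4, 6, 8, 9, 13, 15}


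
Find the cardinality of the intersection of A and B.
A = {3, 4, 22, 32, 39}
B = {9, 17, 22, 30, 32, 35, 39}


Set A = {3, 4, 22, 32, 39}
Set B = {9, 17, 22, 30, 32, 35, 39}
A ∩ B = {22, 32, 39}
|A ∩ B| = 3

3


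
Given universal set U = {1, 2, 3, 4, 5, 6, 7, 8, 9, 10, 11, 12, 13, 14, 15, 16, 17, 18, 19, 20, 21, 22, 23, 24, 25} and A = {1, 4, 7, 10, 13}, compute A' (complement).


Universal set U = {1, 2, 3, 4, 5, 6, 7, 8, 9, 10, 11, 12, 13, 14, 15, 16, 17, 18, 19, 20, 21, 22, 23, 24, 25}
Set A = {1, 4, 7, 10, 13}
A' = U \ A = elements in U but not in A
Checking each element of U:
1 (in A, exclude), 2 (not in A, include), 3 (not in A, include), 4 (in A, exclude), 5 (not in A, include), 6 (not in A, include), 7 (in A, exclude), 8 (not in A, include), 9 (not in A, include), 10 (in A, exclude), 11 (not in A, include), 12 (not in A, include), 13 (in A, exclude), 14 (not in A, include), 15 (not in A, include), 16 (not in A, include), 17 (not in A, include), 18 (not in A, include), 19 (not in A, include), 20 (not in A, include), 21 (not in A, include), 22 (not in A, include), 23 (not in A, include), 24 (not in A, include), 25 (not in A, include)
A' = {2, 3, 5, 6, 8, 9, 11, 12, 14, 15, 16, 17, 18, 19, 20, 21, 22, 23, 24, 25}

{2, 3, 5, 6, 8, 9, 11, 12, 14, 15, 16, 17, 18, 19, 20, 21, 22, 23, 24, 25}


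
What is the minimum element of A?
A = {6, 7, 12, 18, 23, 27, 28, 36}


Set A = {6, 7, 12, 18, 23, 27, 28, 36}
Elements in ascending order: 6, 7, 12, 18, 23, 27, 28, 36
The smallest element is 6.

6


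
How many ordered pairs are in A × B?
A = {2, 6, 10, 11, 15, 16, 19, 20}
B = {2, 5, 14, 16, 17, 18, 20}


Set A = {2, 6, 10, 11, 15, 16, 19, 20} has 8 elements.
Set B = {2, 5, 14, 16, 17, 18, 20} has 7 elements.
|A × B| = |A| × |B| = 8 × 7 = 56

56


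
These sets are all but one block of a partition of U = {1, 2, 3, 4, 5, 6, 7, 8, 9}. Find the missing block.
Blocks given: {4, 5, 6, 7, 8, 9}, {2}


U = {1, 2, 3, 4, 5, 6, 7, 8, 9}
Shown blocks: {4, 5, 6, 7, 8, 9}, {2}
A partition's blocks are pairwise disjoint and cover U, so the missing block = U \ (union of shown blocks).
Union of shown blocks: {2, 4, 5, 6, 7, 8, 9}
Missing block = U \ (union) = {1, 3}

{1, 3}


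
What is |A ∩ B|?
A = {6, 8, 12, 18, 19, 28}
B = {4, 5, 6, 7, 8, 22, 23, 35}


Set A = {6, 8, 12, 18, 19, 28}
Set B = {4, 5, 6, 7, 8, 22, 23, 35}
A ∩ B = {6, 8}
|A ∩ B| = 2

2


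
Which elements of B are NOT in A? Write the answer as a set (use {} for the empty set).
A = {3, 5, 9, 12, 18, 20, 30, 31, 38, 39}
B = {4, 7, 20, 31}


Set A = {3, 5, 9, 12, 18, 20, 30, 31, 38, 39}
Set B = {4, 7, 20, 31}
Check each element of B against A:
4 ∉ A (include), 7 ∉ A (include), 20 ∈ A, 31 ∈ A
Elements of B not in A: {4, 7}

{4, 7}


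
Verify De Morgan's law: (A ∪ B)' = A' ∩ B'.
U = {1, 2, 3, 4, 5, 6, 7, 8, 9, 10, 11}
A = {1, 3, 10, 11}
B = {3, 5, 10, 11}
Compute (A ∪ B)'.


U = {1, 2, 3, 4, 5, 6, 7, 8, 9, 10, 11}
A = {1, 3, 10, 11}, B = {3, 5, 10, 11}
A ∪ B = {1, 3, 5, 10, 11}
(A ∪ B)' = U \ (A ∪ B) = {2, 4, 6, 7, 8, 9}
Verification via A' ∩ B': A' = {2, 4, 5, 6, 7, 8, 9}, B' = {1, 2, 4, 6, 7, 8, 9}
A' ∩ B' = {2, 4, 6, 7, 8, 9} ✓

{2, 4, 6, 7, 8, 9}


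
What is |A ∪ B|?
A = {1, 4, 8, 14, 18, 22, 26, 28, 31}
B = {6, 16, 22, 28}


Set A = {1, 4, 8, 14, 18, 22, 26, 28, 31}, |A| = 9
Set B = {6, 16, 22, 28}, |B| = 4
A ∩ B = {22, 28}, |A ∩ B| = 2
|A ∪ B| = |A| + |B| - |A ∩ B| = 9 + 4 - 2 = 11

11


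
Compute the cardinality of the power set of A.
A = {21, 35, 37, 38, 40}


Set A = {21, 35, 37, 38, 40}
|A| = 5
The power set P(A) contains all subsets of A.
|P(A)| = 2^|A| = 2^5 = 32

32


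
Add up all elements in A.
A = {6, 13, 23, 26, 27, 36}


Set A = {6, 13, 23, 26, 27, 36}
Sum = 6 + 13 + 23 + 26 + 27 + 36 = 131

131


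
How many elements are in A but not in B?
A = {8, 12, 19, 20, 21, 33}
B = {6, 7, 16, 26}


Set A = {8, 12, 19, 20, 21, 33}
Set B = {6, 7, 16, 26}
A \ B = {8, 12, 19, 20, 21, 33}
|A \ B| = 6

6


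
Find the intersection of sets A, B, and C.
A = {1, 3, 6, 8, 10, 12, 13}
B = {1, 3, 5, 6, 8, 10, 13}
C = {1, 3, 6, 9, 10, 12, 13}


Set A = {1, 3, 6, 8, 10, 12, 13}
Set B = {1, 3, 5, 6, 8, 10, 13}
Set C = {1, 3, 6, 9, 10, 12, 13}
First, A ∩ B = {1, 3, 6, 8, 10, 13}
Then, (A ∩ B) ∩ C = {1, 3, 6, 10, 13}

{1, 3, 6, 10, 13}


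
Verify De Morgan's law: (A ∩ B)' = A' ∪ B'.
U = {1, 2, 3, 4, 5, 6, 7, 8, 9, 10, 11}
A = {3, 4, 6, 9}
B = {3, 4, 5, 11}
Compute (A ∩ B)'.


U = {1, 2, 3, 4, 5, 6, 7, 8, 9, 10, 11}
A = {3, 4, 6, 9}, B = {3, 4, 5, 11}
A ∩ B = {3, 4}
(A ∩ B)' = U \ (A ∩ B) = {1, 2, 5, 6, 7, 8, 9, 10, 11}
Verification via A' ∪ B': A' = {1, 2, 5, 7, 8, 10, 11}, B' = {1, 2, 6, 7, 8, 9, 10}
A' ∪ B' = {1, 2, 5, 6, 7, 8, 9, 10, 11} ✓

{1, 2, 5, 6, 7, 8, 9, 10, 11}


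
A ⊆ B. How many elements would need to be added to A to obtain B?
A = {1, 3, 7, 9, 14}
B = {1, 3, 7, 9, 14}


Set A = {1, 3, 7, 9, 14}, |A| = 5
Set B = {1, 3, 7, 9, 14}, |B| = 5
Since A ⊆ B: B \ A = {}
|B| - |A| = 5 - 5 = 0

0


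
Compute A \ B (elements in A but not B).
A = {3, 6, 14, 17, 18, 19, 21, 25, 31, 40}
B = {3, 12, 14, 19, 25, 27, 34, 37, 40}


Set A = {3, 6, 14, 17, 18, 19, 21, 25, 31, 40}
Set B = {3, 12, 14, 19, 25, 27, 34, 37, 40}
A \ B includes elements in A that are not in B.
Check each element of A:
3 (in B, remove), 6 (not in B, keep), 14 (in B, remove), 17 (not in B, keep), 18 (not in B, keep), 19 (in B, remove), 21 (not in B, keep), 25 (in B, remove), 31 (not in B, keep), 40 (in B, remove)
A \ B = {6, 17, 18, 21, 31}

{6, 17, 18, 21, 31}
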